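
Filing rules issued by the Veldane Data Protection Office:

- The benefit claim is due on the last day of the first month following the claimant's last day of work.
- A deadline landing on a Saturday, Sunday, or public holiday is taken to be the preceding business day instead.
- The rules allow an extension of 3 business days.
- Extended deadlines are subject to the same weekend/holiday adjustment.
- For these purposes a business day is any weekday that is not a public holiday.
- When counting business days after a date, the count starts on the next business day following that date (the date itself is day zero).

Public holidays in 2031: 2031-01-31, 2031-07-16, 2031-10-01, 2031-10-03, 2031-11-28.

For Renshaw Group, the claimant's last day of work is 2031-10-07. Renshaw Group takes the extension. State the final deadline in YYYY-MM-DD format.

The first month after 2031-10-07 is November 2031, whose last day is 2031-11-30.
Because 2031-11-30 is a Sunday, the deadline becomes 2031-11-27 (Thursday).
Applying the 3-business-day extension: 3 business days after 2031-11-27 is 2031-12-03.
2031-12-03 falls on a Wednesday, which is a business day, so no adjustment is needed.
Deadline: 2031-12-03.

2031-12-03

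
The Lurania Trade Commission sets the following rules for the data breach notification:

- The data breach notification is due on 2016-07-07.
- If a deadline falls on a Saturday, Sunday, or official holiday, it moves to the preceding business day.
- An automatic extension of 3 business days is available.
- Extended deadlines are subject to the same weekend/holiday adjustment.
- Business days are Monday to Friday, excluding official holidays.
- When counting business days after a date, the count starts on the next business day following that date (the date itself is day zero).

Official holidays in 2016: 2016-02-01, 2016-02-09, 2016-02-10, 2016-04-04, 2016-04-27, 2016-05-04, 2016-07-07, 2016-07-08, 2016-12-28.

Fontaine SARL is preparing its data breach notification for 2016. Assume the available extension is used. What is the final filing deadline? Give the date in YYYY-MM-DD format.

The stated deadline is 2016-07-07.
2016-07-07 falls on a listed holiday. Rolling to the preceding business day gives 2016-07-06, a Wednesday.
Counting 3 further business days from 2016-07-06 reaches 2016-07-13.
2016-07-13 falls on a Wednesday, which is a business day, so no adjustment is needed.
Final deadline: 2016-07-13.

2016-07-13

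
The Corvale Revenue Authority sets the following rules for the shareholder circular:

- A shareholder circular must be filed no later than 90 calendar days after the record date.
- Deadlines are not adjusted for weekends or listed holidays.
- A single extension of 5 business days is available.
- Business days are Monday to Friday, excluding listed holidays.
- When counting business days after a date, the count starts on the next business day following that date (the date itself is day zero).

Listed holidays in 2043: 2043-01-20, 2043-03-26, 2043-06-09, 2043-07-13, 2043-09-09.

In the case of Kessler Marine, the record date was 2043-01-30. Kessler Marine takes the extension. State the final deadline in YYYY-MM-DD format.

Trigger date 2043-01-30 + 90 calendar days = 2043-04-30.
2043-04-30 is a Thursday; no weekend or holiday adjustment applies.
Counting 5 further business days from 2043-04-30 reaches 2043-05-07.
No adjustment is made for weekends or holidays, so 2043-05-07 stands.
Final deadline: 2043-05-07.

2043-05-07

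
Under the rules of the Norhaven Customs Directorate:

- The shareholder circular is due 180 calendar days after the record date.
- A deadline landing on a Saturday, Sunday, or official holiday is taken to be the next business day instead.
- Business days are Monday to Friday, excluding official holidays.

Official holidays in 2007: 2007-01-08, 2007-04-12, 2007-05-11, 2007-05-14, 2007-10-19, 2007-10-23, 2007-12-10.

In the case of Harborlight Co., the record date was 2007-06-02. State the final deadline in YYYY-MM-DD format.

180 calendar days after 2007-06-02 is 2007-11-29.
2007-11-29 is a Thursday and not a listed holiday, so it stands.
So the filing is due 2007-11-29.

2007-11-29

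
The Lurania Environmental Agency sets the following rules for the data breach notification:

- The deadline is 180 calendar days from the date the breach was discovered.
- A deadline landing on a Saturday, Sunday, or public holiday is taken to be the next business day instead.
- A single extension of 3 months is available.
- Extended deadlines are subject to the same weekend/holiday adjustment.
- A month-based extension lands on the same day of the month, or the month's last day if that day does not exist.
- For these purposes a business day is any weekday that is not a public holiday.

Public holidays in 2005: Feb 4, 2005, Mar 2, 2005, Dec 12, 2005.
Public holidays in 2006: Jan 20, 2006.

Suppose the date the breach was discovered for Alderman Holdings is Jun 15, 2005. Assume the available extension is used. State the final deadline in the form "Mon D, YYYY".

Mar 13, 2006

Trigger date Jun 15, 2005 + 180 calendar days = Dec 12, 2005.
Dec 12, 2005 is a listed holiday, so it moves to the next business day, Dec 13, 2005 (Tuesday).
Applying the 3 months extension: 3 months after Dec 13, 2005 is Mar 13, 2006.
Mar 13, 2006 falls on a Monday, which is a business day, so no adjustment is needed.
Deadline: Mar 13, 2006.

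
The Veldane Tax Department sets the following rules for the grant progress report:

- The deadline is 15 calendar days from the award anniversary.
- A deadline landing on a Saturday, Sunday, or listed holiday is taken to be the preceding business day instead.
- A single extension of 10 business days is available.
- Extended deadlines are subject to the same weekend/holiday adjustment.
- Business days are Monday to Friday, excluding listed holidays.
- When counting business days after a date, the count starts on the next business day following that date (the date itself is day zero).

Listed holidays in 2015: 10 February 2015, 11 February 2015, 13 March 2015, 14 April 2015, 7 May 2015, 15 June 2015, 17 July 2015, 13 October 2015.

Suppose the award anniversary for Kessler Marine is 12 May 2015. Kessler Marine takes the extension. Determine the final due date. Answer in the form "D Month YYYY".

15 calendar days after 12 May 2015 is 27 May 2015.
27 May 2015 (Wednesday) is already a business day.
Counting 10 further business days from 27 May 2015 reaches 10 June 2015.
10 June 2015 falls on a Wednesday, which is a business day, so no adjustment is needed.
So the filing is due 10 June 2015.

10 June 2015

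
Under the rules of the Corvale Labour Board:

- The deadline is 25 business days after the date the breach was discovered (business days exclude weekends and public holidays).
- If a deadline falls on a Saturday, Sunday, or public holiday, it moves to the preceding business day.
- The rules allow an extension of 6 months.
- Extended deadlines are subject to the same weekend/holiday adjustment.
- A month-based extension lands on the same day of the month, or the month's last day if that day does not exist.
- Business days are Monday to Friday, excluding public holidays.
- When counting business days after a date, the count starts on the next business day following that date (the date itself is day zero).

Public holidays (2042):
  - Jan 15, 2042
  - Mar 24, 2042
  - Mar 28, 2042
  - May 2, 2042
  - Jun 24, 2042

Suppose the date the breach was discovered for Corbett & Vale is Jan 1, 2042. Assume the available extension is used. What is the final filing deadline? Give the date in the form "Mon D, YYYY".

Counting 25 business days after Jan 1, 2042 (skipping weekends and listed holidays) reaches Feb 6, 2042.
Since Feb 6, 2042 is a Thursday and not a holiday, the date is unchanged.
Applying the 6 months extension: 6 months after Feb 6, 2042 is Aug 6, 2042.
Aug 6, 2042 (Wednesday) is already a business day.
The final due date is Aug 6, 2042.

Aug 6, 2042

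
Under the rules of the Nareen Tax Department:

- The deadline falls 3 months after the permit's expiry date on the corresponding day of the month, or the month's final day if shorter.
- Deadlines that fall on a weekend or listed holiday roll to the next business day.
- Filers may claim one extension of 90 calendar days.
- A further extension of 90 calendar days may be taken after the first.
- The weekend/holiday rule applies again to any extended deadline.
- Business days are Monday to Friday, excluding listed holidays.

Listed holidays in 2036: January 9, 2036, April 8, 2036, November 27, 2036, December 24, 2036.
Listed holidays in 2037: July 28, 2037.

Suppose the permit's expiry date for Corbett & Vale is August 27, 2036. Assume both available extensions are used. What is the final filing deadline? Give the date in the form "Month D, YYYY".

May 27, 2037

3 months after August 27, 2036, on the same day of the month, is November 27, 2036.
November 27, 2036 is a listed holiday; the next business day is November 28, 2036 (Friday).
Applying the 90-calendar-day extension: November 28, 2036 + 90 days = February 26, 2037.
February 26, 2037 falls on a Thursday, which is a business day, so no adjustment is needed.
Add the 90 calendar-day extension to February 26, 2037: May 27, 2037.
May 27, 2037 falls on a Wednesday, which is a business day, so no adjustment is needed.
Final deadline: May 27, 2037.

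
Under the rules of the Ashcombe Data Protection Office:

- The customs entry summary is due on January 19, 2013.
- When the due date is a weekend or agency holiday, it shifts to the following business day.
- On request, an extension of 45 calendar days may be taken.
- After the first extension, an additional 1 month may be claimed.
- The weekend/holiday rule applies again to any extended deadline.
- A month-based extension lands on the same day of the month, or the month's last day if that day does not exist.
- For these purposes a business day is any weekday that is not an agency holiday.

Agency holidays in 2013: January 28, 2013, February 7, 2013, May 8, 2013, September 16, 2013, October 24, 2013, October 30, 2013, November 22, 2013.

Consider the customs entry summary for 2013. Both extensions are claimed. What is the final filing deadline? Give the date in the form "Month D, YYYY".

April 8, 2013

The stated deadline is January 19, 2013.
Because January 19, 2013 is a Saturday, the deadline becomes January 21, 2013 (Monday).
Add the 45 calendar-day extension to January 21, 2013: March 7, 2013.
March 7, 2013 (Thursday) is already a business day.
The 1 month extension carries March 7, 2013 to April 7, 2013.
Because April 7, 2013 is a Sunday, the deadline becomes April 8, 2013 (Monday).
Deadline: April 8, 2013.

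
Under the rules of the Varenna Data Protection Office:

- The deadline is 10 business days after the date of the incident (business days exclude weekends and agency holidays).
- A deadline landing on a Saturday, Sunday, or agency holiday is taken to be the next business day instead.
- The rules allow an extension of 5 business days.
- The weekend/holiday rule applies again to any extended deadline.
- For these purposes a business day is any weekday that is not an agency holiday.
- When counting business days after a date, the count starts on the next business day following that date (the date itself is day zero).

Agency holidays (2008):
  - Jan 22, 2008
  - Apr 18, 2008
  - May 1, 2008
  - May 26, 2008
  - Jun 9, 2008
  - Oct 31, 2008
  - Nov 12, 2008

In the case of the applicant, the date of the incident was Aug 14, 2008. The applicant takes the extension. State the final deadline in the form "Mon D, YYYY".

Sep 4, 2008

Counting 10 business days after Aug 14, 2008 (skipping weekends and listed holidays) reaches Aug 28, 2008.
Aug 28, 2008 is a Thursday and not a listed holiday, so it stands.
Counting 5 further business days from Aug 28, 2008 reaches Sep 4, 2008.
Sep 4, 2008 is a Thursday and not a listed holiday, so it stands.
The final due date is Sep 4, 2008.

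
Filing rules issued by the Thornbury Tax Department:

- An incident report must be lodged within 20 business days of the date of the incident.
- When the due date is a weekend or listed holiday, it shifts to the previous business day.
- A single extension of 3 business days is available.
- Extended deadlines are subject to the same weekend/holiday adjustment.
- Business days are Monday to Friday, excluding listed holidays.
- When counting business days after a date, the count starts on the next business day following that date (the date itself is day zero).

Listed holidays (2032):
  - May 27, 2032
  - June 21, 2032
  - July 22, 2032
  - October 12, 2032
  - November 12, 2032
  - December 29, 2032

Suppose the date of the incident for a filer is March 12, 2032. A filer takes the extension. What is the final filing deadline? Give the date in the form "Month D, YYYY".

April 14, 2032

Starting the day after March 12, 2032 and counting 20 business days lands on April 9, 2032.
April 9, 2032 is a Friday and not a listed holiday, so it stands.
The 3-business-day extension runs from April 9, 2032 to April 14, 2032.
April 14, 2032 is a Wednesday and not a listed holiday, so it stands.
The final due date is April 14, 2032.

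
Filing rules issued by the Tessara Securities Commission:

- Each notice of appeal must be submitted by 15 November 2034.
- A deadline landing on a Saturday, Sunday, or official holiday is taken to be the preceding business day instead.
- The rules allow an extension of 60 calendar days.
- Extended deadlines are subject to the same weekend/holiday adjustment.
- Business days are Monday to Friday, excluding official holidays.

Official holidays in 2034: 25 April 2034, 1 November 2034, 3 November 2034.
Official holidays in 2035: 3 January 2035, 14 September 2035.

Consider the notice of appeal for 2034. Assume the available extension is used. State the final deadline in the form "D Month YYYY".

12 January 2035

The stated deadline is 15 November 2034.
15 November 2034 falls on a Wednesday, which is a business day, so no adjustment is needed.
The 60-calendar-day extension moves the deadline from 15 November 2034 to 14 January 2035.
14 January 2035 is a Sunday; the preceding business day is 12 January 2035 (Friday).
The final due date is 12 January 2035.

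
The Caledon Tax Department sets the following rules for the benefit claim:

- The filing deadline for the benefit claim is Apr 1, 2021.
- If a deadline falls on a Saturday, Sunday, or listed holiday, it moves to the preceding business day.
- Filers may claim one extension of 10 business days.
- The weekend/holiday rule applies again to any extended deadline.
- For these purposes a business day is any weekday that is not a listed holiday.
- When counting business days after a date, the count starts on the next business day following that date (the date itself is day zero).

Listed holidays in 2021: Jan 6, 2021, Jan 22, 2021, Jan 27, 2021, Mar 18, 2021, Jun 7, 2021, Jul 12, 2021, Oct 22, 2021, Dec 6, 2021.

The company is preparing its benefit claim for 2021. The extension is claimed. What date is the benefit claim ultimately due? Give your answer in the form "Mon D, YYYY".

Apr 15, 2021

Start from the fixed due date, Apr 1, 2021.
Apr 1, 2021 is a Thursday and not a listed holiday, so it stands.
Applying the 10-business-day extension: 10 business days after Apr 1, 2021 is Apr 15, 2021.
Apr 15, 2021 is a Thursday and not a listed holiday, so it stands.
Final deadline: Apr 15, 2021.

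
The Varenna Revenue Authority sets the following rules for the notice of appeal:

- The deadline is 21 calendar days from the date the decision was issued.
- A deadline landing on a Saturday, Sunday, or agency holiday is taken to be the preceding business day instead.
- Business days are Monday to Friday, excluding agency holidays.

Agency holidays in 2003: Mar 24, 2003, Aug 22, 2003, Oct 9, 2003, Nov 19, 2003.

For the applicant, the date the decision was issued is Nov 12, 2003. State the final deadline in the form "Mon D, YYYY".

Dec 3, 2003

From Nov 12, 2003, 21 calendar days later is Dec 3, 2003.
Dec 3, 2003 is a Wednesday and not a listed holiday, so it stands.
Final deadline: Dec 3, 2003.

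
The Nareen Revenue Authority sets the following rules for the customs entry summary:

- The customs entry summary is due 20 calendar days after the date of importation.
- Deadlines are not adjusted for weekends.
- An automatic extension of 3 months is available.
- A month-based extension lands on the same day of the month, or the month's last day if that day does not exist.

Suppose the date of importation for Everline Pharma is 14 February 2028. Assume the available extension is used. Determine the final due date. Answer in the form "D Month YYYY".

5 June 2028

20 calendar days after 14 February 2028 is 5 March 2028.
5 March 2028 falls on a Sunday. The rules make no weekend/holiday allowance, so it remains 5 March 2028.
The 3 months extension carries 5 March 2028 to 5 June 2028.
5 June 2028 is a Monday; no weekend or holiday adjustment applies.
Final deadline: 5 June 2028.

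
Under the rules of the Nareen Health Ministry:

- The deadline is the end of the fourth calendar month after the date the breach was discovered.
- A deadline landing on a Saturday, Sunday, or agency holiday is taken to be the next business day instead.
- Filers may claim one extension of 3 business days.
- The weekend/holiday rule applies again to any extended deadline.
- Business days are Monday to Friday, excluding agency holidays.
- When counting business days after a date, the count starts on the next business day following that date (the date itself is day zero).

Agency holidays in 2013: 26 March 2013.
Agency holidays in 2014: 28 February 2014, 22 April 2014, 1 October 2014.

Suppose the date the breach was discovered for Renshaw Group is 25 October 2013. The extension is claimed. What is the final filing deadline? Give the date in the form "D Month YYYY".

The fourth month after 25 October 2013 is February 2014, whose last day is 28 February 2014.
Because 28 February 2014 is a listed holiday, the deadline becomes 3 March 2014 (Monday).
Counting 3 further business days from 3 March 2014 reaches 6 March 2014.
Since 6 March 2014 is a Thursday and not a holiday, the date is unchanged.
So the filing is due 6 March 2014.

6 March 2014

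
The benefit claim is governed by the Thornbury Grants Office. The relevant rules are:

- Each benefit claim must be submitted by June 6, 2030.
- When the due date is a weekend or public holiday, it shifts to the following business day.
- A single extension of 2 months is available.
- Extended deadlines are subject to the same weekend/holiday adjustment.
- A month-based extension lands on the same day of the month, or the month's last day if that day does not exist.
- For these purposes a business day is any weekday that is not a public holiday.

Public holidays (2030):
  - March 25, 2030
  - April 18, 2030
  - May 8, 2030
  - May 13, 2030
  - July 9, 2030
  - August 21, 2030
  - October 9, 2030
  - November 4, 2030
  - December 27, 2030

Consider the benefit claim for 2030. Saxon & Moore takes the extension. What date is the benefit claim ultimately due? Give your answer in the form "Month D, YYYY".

August 6, 2030

The statutory due date is June 6, 2030.
June 6, 2030 falls on a Thursday, which is a business day, so no adjustment is needed.
Add 2 months to June 6, 2030: August 6, 2030.
August 6, 2030 falls on a Tuesday, which is a business day, so no adjustment is needed.
Deadline: August 6, 2030.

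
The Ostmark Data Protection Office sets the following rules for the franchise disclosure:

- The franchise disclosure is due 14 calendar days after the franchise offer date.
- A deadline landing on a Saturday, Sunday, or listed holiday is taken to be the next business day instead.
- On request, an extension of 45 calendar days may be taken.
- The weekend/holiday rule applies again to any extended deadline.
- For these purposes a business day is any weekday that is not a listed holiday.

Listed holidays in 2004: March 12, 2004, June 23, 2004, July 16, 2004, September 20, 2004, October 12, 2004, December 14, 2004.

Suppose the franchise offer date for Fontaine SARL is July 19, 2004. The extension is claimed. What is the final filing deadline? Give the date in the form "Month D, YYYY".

Adding 14 calendar days to July 19, 2004 gives August 2, 2004.
August 2, 2004 (Monday) is already a business day.
Applying the 45-calendar-day extension: August 2, 2004 + 45 days = September 16, 2004.
September 16, 2004 falls on a Thursday, which is a business day, so no adjustment is needed.
So the filing is due September 16, 2004.

September 16, 2004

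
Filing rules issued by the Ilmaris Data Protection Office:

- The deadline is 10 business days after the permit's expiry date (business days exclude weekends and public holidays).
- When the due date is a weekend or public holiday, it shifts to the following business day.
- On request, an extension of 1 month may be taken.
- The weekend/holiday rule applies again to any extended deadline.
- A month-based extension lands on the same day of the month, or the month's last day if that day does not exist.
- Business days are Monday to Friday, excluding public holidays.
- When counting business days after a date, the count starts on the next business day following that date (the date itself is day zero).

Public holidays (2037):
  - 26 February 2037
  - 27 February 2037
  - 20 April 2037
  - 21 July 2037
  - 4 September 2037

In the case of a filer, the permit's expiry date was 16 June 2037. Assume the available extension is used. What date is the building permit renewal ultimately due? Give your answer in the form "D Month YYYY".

30 July 2037

10 business days after 16 June 2037, excluding weekends and holidays, is 30 June 2037.
30 June 2037 (Tuesday) is already a business day.
Add 1 month to 30 June 2037: 30 July 2037.
30 July 2037 (Thursday) is already a business day.
Final deadline: 30 July 2037.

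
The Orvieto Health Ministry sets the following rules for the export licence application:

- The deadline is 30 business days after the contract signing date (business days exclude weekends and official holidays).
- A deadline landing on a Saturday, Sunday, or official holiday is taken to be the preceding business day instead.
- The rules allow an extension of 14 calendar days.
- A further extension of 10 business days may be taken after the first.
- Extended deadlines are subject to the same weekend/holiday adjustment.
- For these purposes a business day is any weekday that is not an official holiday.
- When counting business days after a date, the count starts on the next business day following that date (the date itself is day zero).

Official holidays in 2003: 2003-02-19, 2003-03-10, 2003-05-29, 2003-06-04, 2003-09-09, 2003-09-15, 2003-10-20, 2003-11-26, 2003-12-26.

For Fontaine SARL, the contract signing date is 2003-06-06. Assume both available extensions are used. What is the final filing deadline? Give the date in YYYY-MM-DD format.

Starting the day after 2003-06-06 and counting 30 business days lands on 2003-07-18.
Since 2003-07-18 is a Friday and not a holiday, the date is unchanged.
The 14-calendar-day extension moves the deadline from 2003-07-18 to 2003-08-01.
2003-08-01 (Friday) is already a business day.
The 10-business-day extension runs from 2003-08-01 to 2003-08-15.
2003-08-15 is a Friday and not a listed holiday, so it stands.
Final deadline: 2003-08-15.

2003-08-15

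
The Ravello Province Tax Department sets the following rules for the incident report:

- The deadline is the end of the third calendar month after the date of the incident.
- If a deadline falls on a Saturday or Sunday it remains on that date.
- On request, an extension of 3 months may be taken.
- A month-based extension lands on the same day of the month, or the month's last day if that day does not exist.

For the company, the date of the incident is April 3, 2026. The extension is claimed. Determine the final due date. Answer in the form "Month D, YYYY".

The third month after April 3, 2026 is July 2026, whose last day is July 31, 2026.
July 31, 2026 falls on a Friday. The rules make no weekend/holiday allowance, so it remains July 31, 2026.
The 3 months extension carries July 31, 2026 to October 31, 2026.
October 31, 2026 falls on a Saturday. The rules make no weekend/holiday allowance, so it remains October 31, 2026.
So the filing is due October 31, 2026.

October 31, 2026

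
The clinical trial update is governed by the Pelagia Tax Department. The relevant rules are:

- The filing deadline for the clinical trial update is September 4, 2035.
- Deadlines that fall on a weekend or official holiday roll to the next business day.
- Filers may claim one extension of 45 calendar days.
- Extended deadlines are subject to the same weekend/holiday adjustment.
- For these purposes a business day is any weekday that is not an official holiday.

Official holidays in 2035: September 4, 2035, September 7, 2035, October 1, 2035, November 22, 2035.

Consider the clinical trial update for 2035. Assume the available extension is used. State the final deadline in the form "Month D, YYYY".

The stated deadline is September 4, 2035.
September 4, 2035 is a listed holiday, so it moves to the next business day, September 5, 2035 (Wednesday).
With the 45-day extension, September 5, 2035 becomes October 20, 2035.
Because October 20, 2035 is a Saturday, the deadline becomes October 22, 2035 (Monday).
Final deadline: October 22, 2035.

October 22, 2035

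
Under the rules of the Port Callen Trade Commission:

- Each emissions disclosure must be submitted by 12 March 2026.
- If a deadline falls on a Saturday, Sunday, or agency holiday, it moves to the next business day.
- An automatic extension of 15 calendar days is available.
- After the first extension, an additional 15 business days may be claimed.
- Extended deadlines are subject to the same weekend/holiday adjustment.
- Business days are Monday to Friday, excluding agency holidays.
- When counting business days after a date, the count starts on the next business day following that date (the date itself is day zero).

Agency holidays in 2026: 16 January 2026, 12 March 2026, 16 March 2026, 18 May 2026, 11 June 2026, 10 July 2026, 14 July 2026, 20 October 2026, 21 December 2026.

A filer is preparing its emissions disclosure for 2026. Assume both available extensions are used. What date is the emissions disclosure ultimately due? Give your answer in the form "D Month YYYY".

20 April 2026

The stated deadline is 12 March 2026.
12 March 2026 is a listed holiday, so it moves to the next business day, 13 March 2026 (Friday).
The 15-calendar-day extension moves the deadline from 13 March 2026 to 28 March 2026.
28 March 2026 falls on a Saturday. Rolling to the next business day gives 30 March 2026, a Monday.
Counting 15 further business days from 30 March 2026 reaches 20 April 2026.
20 April 2026 is a Monday and not a listed holiday, so it stands.
Deadline: 20 April 2026.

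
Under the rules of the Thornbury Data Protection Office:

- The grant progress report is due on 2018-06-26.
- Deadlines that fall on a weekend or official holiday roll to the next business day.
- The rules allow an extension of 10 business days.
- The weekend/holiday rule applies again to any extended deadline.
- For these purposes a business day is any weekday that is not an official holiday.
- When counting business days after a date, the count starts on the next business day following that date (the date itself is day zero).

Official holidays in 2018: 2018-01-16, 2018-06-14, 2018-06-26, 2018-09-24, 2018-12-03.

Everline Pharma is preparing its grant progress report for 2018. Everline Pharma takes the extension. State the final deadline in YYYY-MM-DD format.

The stated deadline is 2018-06-26.
2018-06-26 is a listed holiday; the next business day is 2018-06-27 (Wednesday).
Applying the 10-business-day extension: 10 business days after 2018-06-27 is 2018-07-11.
2018-07-11 is a Wednesday and not a listed holiday, so it stands.
The final due date is 2018-07-11.

2018-07-11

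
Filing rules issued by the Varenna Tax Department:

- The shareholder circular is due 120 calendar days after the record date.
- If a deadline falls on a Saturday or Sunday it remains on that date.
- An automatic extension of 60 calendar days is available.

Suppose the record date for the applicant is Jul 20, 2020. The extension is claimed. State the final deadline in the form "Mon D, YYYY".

Adding 120 calendar days to Jul 20, 2020 gives Nov 17, 2020.
Nov 17, 2020 is a Tuesday; no weekend or holiday adjustment applies.
The 60-calendar-day extension moves the deadline from Nov 17, 2020 to Jan 16, 2021.
Jan 16, 2021 is a Saturday; no weekend or holiday adjustment applies.
So the filing is due Jan 16, 2021.

Jan 16, 2021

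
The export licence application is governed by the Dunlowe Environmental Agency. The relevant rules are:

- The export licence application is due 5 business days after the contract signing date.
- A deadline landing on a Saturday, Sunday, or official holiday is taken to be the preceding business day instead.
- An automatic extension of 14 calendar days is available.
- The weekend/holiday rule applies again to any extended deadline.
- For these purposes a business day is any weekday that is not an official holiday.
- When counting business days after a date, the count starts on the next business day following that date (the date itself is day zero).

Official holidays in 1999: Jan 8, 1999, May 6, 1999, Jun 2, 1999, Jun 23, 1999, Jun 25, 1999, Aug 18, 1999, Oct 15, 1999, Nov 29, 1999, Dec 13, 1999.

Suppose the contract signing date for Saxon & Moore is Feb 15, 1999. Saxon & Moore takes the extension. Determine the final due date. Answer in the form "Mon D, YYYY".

Mar 8, 1999

Counting 5 business days after Feb 15, 1999 (skipping weekends and listed holidays) reaches Feb 22, 1999.
Feb 22, 1999 falls on a Monday, which is a business day, so no adjustment is needed.
Add the 14 calendar-day extension to Feb 22, 1999: Mar 8, 1999.
Mar 8, 1999 falls on a Monday, which is a business day, so no adjustment is needed.
Final deadline: Mar 8, 1999.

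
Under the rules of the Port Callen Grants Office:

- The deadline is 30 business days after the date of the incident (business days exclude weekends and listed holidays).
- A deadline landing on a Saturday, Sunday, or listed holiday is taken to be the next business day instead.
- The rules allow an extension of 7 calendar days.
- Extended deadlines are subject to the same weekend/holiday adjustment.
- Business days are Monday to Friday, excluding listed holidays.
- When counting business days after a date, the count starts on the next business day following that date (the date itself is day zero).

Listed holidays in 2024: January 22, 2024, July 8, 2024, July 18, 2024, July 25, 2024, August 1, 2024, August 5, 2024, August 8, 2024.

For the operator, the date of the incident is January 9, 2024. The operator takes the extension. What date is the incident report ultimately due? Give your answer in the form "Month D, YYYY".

February 28, 2024

30 business days after January 9, 2024, excluding weekends and holidays, is February 21, 2024.
February 21, 2024 is a Wednesday and not a listed holiday, so it stands.
Add the 7 calendar-day extension to February 21, 2024: February 28, 2024.
February 28, 2024 (Wednesday) is already a business day.
So the filing is due February 28, 2024.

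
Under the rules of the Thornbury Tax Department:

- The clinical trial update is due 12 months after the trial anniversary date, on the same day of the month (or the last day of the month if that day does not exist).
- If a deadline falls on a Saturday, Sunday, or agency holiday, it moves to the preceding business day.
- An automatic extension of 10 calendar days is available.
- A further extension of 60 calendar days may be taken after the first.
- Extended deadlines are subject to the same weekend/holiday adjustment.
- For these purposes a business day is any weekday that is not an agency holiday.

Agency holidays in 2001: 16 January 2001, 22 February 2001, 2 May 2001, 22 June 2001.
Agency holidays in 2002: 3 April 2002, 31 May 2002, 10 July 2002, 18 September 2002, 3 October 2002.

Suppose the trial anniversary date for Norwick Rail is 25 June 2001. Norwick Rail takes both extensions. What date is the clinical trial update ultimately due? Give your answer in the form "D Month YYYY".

Moving 12 months forward from 25 June 2001 on the corresponding day gives 25 June 2002.
25 June 2002 is a Tuesday and not a listed holiday, so it stands.
Applying the 10-calendar-day extension: 25 June 2002 + 10 days = 5 July 2002.
5 July 2002 is a Friday and not a listed holiday, so it stands.
Applying the 60-calendar-day extension: 5 July 2002 + 60 days = 3 September 2002.
3 September 2002 falls on a Tuesday, which is a business day, so no adjustment is needed.
The final due date is 3 September 2002.

3 September 2002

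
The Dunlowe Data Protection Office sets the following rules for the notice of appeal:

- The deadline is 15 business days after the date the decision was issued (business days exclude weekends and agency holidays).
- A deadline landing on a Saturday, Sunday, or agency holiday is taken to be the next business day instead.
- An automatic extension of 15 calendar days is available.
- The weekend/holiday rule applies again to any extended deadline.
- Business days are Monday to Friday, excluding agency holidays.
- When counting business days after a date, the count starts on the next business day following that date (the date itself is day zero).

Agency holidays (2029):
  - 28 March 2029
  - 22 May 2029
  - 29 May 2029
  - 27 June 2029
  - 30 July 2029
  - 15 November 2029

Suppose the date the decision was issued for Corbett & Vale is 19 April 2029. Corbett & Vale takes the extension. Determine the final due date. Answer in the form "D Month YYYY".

Starting the day after 19 April 2029 and counting 15 business days lands on 10 May 2029.
10 May 2029 falls on a Thursday, which is a business day, so no adjustment is needed.
The 15-calendar-day extension moves the deadline from 10 May 2029 to 25 May 2029.
Since 25 May 2029 is a Friday and not a holiday, the date is unchanged.
The final due date is 25 May 2029.

25 May 2029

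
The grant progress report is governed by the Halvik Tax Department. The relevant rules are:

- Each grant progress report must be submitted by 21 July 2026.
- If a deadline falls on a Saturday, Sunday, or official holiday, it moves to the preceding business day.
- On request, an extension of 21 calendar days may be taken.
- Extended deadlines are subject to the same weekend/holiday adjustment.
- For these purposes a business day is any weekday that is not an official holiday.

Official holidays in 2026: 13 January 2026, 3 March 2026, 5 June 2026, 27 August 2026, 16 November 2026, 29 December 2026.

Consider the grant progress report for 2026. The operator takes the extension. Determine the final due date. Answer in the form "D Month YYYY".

11 August 2026

The statutory due date is 21 July 2026.
21 July 2026 is a Tuesday and not a listed holiday, so it stands.
With the 21-day extension, 21 July 2026 becomes 11 August 2026.
11 August 2026 (Tuesday) is already a business day.
So the filing is due 11 August 2026.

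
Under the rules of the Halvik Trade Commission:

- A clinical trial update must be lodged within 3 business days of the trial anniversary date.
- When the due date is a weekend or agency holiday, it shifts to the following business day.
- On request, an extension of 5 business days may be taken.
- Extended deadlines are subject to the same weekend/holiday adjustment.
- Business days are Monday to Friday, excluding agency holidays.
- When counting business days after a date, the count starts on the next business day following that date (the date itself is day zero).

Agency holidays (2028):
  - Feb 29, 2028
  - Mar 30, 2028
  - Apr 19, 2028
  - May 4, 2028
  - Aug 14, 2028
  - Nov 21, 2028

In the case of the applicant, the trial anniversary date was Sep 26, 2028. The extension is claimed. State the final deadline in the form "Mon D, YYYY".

Counting 3 business days after Sep 26, 2028 (skipping weekends and listed holidays) reaches Sep 29, 2028.
Sep 29, 2028 (Friday) is already a business day.
Counting 5 further business days from Sep 29, 2028 reaches Oct 6, 2028.
Oct 6, 2028 (Friday) is already a business day.
Deadline: Oct 6, 2028.

Oct 6, 2028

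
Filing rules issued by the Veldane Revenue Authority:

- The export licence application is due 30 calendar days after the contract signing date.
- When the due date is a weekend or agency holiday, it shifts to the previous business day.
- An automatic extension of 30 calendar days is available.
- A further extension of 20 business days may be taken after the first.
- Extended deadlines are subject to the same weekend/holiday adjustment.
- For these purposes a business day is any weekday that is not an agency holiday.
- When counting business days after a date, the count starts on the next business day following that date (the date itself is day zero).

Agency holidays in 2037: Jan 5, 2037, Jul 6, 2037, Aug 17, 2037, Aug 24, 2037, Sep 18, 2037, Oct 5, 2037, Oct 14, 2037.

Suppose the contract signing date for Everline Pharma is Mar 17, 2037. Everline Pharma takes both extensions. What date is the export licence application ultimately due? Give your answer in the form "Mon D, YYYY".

30 calendar days after Mar 17, 2037 is Apr 16, 2037.
Since Apr 16, 2037 is a Thursday and not a holiday, the date is unchanged.
Applying the 30-calendar-day extension: Apr 16, 2037 + 30 days = May 16, 2037.
Because May 16, 2037 is a Saturday, the deadline becomes May 15, 2037 (Friday).
The 20-business-day extension runs from May 15, 2037 to Jun 12, 2037.
Since Jun 12, 2037 is a Friday and not a holiday, the date is unchanged.
Final deadline: Jun 12, 2037.

Jun 12, 2037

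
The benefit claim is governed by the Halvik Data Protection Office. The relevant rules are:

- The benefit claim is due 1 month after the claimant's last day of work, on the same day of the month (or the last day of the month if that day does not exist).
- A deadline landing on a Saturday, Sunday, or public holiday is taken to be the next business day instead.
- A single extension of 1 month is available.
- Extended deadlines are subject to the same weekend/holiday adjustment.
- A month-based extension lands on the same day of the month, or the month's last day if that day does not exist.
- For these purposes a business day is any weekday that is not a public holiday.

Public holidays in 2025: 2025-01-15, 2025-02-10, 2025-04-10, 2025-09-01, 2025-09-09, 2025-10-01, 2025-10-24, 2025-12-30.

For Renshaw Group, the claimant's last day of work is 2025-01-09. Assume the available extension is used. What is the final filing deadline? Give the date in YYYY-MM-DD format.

Moving 1 month forward from 2025-01-09 on the corresponding day gives 2025-02-09.
2025-02-09 falls on a Sunday. Rolling to the next business day gives 2025-02-11, a Tuesday.
Add 1 month to 2025-02-11: 2025-03-11.
2025-03-11 (Tuesday) is already a business day.
Final deadline: 2025-03-11.

2025-03-11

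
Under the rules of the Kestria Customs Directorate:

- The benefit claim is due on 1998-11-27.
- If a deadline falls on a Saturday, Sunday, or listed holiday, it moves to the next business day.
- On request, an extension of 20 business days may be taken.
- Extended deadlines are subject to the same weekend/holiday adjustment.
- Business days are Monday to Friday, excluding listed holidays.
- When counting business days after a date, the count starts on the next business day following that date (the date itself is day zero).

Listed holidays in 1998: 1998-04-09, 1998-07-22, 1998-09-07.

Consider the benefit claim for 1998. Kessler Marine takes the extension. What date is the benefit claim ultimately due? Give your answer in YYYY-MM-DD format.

1998-12-25

The stated deadline is 1998-11-27.
1998-11-27 falls on a Friday, which is a business day, so no adjustment is needed.
The 20-business-day extension runs from 1998-11-27 to 1998-12-25.
1998-12-25 falls on a Friday, which is a business day, so no adjustment is needed.
Deadline: 1998-12-25.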